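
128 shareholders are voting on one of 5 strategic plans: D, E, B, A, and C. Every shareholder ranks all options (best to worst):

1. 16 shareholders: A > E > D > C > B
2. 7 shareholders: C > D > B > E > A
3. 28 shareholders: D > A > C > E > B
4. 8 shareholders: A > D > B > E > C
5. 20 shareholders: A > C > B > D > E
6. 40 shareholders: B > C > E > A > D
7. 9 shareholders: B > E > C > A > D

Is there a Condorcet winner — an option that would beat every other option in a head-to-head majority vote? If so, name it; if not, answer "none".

A

A vs D: 93–35 for A.
A vs E: 72–56 for A.
A vs B: 72–56 for A.
A vs C: 72–56 for A.
A beats every other option head-to-head.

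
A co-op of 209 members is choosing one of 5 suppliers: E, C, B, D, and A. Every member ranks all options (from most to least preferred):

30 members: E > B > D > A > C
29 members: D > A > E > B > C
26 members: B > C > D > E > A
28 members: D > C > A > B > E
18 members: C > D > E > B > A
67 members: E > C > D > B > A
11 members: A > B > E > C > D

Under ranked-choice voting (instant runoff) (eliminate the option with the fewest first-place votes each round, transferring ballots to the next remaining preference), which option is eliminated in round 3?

Round 1: E 97, C 18, B 26, D 57, A 11. Eliminate A.
Round 2: E 97, C 18, B 37, D 57. Eliminate C.
Round 3: E 97, B 37, D 75. Eliminate B.

B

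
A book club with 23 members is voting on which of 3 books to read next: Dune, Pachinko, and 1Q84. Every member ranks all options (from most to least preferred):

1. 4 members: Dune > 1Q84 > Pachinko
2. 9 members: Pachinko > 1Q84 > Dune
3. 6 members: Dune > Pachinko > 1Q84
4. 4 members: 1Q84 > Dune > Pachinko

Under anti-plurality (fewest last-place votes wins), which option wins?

1Q84

Last-place votes: Dune 9, Pachinko 8, 1Q84 6.
1Q84 is ranked last by the fewest voters, so 1Q84 wins.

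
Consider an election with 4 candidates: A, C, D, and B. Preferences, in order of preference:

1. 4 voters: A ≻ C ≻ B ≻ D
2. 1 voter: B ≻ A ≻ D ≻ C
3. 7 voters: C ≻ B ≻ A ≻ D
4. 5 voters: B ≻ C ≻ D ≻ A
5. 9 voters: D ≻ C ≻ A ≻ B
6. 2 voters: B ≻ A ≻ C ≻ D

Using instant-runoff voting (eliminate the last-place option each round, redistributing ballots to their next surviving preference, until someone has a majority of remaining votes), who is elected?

C

Round 1: A 4, C 7, D 9, B 8. Eliminate A.
Round 2: C 11, D 9, B 8. Eliminate B.
Round 3: C 18, D 10. C has a majority.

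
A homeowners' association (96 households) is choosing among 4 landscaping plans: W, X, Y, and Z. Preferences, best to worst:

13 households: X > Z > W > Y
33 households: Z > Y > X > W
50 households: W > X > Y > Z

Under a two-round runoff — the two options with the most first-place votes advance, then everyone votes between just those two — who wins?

Round 1 first-place votes: W 50, X 13, Y 0, Z 33.
W and Z advance.
Runoff: W is preferred to Z by 50 voters; Z by 46.
W wins the runoff.

W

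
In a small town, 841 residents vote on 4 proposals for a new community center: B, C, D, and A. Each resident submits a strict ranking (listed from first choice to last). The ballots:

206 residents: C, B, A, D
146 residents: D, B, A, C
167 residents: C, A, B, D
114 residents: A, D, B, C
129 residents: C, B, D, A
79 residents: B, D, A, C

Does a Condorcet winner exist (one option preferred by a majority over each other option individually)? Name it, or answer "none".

C vs B: 502–339 for C.
C vs D: 502–339 for C.
C vs A: 502–339 for C.
C beats every other option head-to-head.

C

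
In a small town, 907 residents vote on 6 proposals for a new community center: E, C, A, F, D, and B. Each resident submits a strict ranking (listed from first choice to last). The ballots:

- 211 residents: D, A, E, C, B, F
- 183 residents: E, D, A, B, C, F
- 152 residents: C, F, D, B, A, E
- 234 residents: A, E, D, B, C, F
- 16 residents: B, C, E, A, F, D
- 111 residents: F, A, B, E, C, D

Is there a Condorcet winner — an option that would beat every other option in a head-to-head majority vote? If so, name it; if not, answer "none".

none

Checking pairwise contests:
A beats E 708–199.
E beats C 739–168.
D beats A 546–361.
E beats F 644–263.
E beats D 544–363.
E beats B 628–279.
Every option loses at least one head-to-head, so there is no Condorcet winner.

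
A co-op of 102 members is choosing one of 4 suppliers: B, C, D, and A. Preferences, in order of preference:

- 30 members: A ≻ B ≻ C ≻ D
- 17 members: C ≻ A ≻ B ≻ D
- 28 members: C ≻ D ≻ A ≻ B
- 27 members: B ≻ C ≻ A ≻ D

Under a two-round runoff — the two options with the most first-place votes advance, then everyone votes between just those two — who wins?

Round 1 first-place votes: B 27, C 45, D 0, A 30.
C and A advance.
Runoff: C is preferred to A by 72 voters; A by 30.
C wins the runoff.

C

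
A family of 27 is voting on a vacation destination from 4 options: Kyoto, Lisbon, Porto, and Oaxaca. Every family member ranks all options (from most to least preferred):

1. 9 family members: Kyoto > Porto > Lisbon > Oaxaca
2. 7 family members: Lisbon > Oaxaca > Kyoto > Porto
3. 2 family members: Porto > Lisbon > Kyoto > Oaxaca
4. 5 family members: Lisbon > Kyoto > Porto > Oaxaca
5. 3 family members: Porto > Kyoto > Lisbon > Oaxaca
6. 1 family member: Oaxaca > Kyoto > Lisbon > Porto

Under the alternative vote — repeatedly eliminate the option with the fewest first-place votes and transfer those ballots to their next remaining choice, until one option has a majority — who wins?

Round 1: Kyoto 9, Lisbon 12, Porto 5, Oaxaca 1. Eliminate Oaxaca.
Round 2: Kyoto 10, Lisbon 12, Porto 5. Eliminate Porto.
Round 3: Kyoto 13, Lisbon 14. Lisbon has a majority.

Lisbon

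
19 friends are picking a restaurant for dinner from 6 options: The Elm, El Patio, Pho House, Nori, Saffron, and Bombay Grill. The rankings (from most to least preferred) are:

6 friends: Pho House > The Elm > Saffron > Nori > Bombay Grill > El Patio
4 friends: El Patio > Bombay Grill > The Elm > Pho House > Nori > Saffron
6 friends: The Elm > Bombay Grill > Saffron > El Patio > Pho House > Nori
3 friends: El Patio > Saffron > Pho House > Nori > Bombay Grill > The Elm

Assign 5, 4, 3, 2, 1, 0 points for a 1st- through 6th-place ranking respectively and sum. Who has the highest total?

The Elm: 6·4 + 4·3 + 6·5 + 3·0 = 66
El Patio: 6·0 + 4·5 + 6·2 + 3·5 = 47
Pho House: 6·5 + 4·2 + 6·1 + 3·3 = 53
Nori: 6·2 + 4·1 + 6·0 + 3·2 = 22
Saffron: 6·3 + 4·0 + 6·3 + 3·4 = 48
Bombay Grill: 6·1 + 4·4 + 6·4 + 3·1 = 49
The Elm has the highest Borda score (66).

The Elm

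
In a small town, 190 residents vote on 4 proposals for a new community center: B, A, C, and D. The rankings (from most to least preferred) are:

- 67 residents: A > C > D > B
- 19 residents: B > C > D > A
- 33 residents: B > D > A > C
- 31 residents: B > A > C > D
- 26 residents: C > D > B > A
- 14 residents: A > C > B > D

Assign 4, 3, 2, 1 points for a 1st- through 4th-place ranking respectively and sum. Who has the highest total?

A

B: 67·1 + 19·4 + 33·4 + 31·4 + 26·2 + 14·2 = 479
A: 67·4 + 19·1 + 33·2 + 31·3 + 26·1 + 14·4 = 528
C: 67·3 + 19·3 + 33·1 + 31·2 + 26·4 + 14·3 = 499
D: 67·2 + 19·2 + 33·3 + 31·1 + 26·3 + 14·1 = 394
A has the highest Borda score (528).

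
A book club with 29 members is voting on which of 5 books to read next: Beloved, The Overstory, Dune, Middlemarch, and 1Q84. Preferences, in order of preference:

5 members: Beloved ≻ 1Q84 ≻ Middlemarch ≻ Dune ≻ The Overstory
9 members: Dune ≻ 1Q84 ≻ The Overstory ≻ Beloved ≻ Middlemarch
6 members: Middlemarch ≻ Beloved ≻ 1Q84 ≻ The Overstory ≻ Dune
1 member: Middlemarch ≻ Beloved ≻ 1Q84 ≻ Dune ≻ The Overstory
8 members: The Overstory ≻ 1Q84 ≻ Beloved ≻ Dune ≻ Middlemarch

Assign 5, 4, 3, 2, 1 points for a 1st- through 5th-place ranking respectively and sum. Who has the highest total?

Beloved: 5·5 + 9·2 + 6·4 + 1·4 + 8·3 = 95
The Overstory: 5·1 + 9·3 + 6·2 + 1·1 + 8·5 = 85
Dune: 5·2 + 9·5 + 6·1 + 1·2 + 8·2 = 79
Middlemarch: 5·3 + 9·1 + 6·5 + 1·5 + 8·1 = 67
1Q84: 5·4 + 9·4 + 6·3 + 1·3 + 8·4 = 109
1Q84 has the highest Borda score (109).

1Q84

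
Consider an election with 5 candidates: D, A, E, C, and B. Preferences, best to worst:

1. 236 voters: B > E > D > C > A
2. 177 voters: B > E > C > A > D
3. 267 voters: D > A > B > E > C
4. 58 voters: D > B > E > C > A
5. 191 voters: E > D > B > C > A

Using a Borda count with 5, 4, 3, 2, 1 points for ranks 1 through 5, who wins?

B

D: 236·3 + 177·1 + 267·5 + 58·5 + 191·4 = 3274
A: 236·1 + 177·2 + 267·4 + 58·1 + 191·1 = 1907
E: 236·4 + 177·4 + 267·2 + 58·3 + 191·5 = 3315
C: 236·2 + 177·3 + 267·1 + 58·2 + 191·2 = 1768
B: 236·5 + 177·5 + 267·3 + 58·4 + 191·3 = 3671
B has the highest Borda score (3671).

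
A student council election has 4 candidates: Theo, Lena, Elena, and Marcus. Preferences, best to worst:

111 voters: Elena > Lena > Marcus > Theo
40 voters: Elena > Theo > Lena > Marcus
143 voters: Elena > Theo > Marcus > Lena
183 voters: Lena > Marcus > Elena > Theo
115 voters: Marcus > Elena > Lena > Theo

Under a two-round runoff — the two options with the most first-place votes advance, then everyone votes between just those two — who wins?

Round 1 first-place votes: Theo 0, Lena 183, Elena 294, Marcus 115.
Elena and Lena advance.
Runoff: Elena is preferred to Lena by 409 voters; Lena by 183.
Elena wins the runoff.

Elena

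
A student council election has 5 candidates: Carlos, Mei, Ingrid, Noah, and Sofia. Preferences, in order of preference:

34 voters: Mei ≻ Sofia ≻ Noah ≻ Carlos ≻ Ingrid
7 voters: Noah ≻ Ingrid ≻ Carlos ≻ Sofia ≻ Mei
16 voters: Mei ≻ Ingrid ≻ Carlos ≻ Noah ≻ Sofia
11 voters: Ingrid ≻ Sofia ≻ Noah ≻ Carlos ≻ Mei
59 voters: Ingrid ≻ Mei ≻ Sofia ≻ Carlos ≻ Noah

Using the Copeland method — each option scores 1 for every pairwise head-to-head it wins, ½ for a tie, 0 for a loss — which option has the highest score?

Ingrid

Carlos: beats Noah; loses to Mei, Ingrid, and Sofia → score 1.
Mei: beats Carlos, Noah, and Sofia; loses to Ingrid → score 3.
Ingrid: beats Carlos, Mei, Noah, and Sofia → score 4.
Noah: loses to Carlos, Mei, Ingrid, and Sofia → score 0.
Sofia: beats Carlos and Noah; loses to Mei and Ingrid → score 2.
Ingrid has the best pairwise record.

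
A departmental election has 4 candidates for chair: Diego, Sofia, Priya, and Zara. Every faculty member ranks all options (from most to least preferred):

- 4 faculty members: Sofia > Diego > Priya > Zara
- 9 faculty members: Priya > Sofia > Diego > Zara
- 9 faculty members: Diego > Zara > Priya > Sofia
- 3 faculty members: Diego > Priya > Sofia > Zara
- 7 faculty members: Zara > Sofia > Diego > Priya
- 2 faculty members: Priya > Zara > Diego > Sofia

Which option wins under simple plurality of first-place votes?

First-place votes: Diego 12, Sofia 4, Priya 11, Zara 7.
Diego has the most first-place votes.

Diego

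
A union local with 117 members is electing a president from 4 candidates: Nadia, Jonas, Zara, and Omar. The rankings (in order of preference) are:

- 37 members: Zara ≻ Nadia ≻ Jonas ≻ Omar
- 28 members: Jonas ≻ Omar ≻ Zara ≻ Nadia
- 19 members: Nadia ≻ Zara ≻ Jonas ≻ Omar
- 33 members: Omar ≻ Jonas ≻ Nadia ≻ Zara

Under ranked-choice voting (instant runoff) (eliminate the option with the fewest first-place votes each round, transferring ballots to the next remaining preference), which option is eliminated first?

Round 1: Nadia 19, Jonas 28, Zara 37, Omar 33. Eliminate Nadia.

Nadia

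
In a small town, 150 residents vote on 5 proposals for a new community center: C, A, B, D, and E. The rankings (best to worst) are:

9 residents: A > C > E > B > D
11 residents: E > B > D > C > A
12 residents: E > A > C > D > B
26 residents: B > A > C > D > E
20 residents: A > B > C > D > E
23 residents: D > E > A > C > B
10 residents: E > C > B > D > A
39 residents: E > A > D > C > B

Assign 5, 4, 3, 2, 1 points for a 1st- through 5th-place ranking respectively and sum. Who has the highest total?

A

C: 9·4 + 11·2 + 12·3 + 26·3 + 20·3 + 23·2 + 10·4 + 39·2 = 396
A: 9·5 + 11·1 + 12·4 + 26·4 + 20·5 + 23·3 + 10·1 + 39·4 = 543
B: 9·2 + 11·4 + 12·1 + 26·5 + 20·4 + 23·1 + 10·3 + 39·1 = 376
D: 9·1 + 11·3 + 12·2 + 26·2 + 20·2 + 23·5 + 10·2 + 39·3 = 410
E: 9·3 + 11·5 + 12·5 + 26·1 + 20·1 + 23·4 + 10·5 + 39·5 = 525
A has the highest Borda score (543).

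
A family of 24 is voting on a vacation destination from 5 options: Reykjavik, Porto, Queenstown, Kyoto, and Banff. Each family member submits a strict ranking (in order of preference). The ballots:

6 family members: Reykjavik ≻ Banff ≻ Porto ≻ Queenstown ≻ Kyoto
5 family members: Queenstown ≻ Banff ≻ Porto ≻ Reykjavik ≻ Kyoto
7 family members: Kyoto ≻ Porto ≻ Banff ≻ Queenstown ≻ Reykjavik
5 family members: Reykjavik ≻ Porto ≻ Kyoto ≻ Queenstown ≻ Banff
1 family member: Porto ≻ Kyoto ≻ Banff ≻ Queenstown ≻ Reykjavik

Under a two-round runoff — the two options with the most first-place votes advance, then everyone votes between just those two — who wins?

Reykjavik

Round 1 first-place votes: Reykjavik 11, Porto 1, Queenstown 5, Kyoto 7, Banff 0.
Reykjavik and Kyoto advance.
Runoff: Reykjavik is preferred to Kyoto by 16 voters; Kyoto by 8.
Reykjavik wins the runoff.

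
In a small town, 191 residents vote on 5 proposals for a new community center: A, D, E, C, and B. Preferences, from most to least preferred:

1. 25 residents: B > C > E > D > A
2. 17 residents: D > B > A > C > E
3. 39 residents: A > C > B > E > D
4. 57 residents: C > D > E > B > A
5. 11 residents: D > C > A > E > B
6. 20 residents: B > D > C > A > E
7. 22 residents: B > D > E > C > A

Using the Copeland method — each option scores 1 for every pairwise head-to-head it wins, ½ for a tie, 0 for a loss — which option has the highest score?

A: loses to D, E, C, and B → score 0.
D: beats A and E; loses to C and B → score 2.
E: beats A; loses to D, C, and B → score 1.
C: beats A, D, E, and B → score 4.
B: beats A, D, and E; loses to C → score 3.
C has the best pairwise record.

C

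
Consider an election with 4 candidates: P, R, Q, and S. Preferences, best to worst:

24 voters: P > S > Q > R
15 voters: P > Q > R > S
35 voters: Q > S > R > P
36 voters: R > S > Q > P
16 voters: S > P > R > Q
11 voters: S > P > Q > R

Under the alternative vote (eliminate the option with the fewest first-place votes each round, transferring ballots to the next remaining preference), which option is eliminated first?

S

Round 1: P 39, R 36, Q 35, S 27. Eliminate S.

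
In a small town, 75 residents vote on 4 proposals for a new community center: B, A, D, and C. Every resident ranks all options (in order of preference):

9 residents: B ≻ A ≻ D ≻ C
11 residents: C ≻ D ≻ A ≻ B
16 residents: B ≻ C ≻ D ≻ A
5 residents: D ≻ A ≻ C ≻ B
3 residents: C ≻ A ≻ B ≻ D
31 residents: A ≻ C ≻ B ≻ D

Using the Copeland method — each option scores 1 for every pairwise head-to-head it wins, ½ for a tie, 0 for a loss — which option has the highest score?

B: beats D; loses to A and C → score 1.
A: beats B, D, and C → score 3.
D: loses to B, A, and C → score 0.
C: beats B and D; loses to A → score 2.
A has the best pairwise record.

A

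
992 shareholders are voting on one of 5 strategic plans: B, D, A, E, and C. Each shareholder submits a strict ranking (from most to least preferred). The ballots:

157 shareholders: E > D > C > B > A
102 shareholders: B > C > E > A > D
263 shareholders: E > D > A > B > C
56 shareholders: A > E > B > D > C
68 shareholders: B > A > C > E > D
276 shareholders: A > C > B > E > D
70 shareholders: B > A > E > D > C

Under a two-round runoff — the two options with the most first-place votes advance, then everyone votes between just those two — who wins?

Round 1 first-place votes: B 240, D 0, A 332, E 420, C 0.
E and A advance.
Runoff: E is preferred to A by 522 voters; A by 470.
E wins the runoff.

E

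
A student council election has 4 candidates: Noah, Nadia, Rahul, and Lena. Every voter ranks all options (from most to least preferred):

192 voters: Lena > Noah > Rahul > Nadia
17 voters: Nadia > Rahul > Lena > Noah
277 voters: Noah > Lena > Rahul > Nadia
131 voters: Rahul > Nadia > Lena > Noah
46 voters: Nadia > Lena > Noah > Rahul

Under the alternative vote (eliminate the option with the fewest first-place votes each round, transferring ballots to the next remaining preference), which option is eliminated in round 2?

Rahul

Round 1: Noah 277, Nadia 63, Rahul 131, Lena 192. Eliminate Nadia.
Round 2: Noah 277, Rahul 148, Lena 238. Eliminate Rahul.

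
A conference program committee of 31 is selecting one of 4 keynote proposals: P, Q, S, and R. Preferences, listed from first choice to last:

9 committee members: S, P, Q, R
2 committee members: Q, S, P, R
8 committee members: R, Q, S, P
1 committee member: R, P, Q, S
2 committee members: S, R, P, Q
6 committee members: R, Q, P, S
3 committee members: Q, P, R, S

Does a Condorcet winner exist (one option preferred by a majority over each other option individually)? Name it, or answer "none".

R vs P: 17–14 for R.
R vs Q: 17–14 for R.
R vs S: 18–13 for R.
R beats every other option head-to-head.

R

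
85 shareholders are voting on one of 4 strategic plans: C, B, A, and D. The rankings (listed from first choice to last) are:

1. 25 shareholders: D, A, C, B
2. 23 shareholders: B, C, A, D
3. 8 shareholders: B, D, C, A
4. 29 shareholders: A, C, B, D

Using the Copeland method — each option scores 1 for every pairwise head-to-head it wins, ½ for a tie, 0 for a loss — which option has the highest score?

C: beats B and D; loses to A → score 2.
B: beats D; loses to C and A → score 1.
A: beats C, B, and D → score 3.
D: loses to C, B, and A → score 0.
A has the best pairwise record.

A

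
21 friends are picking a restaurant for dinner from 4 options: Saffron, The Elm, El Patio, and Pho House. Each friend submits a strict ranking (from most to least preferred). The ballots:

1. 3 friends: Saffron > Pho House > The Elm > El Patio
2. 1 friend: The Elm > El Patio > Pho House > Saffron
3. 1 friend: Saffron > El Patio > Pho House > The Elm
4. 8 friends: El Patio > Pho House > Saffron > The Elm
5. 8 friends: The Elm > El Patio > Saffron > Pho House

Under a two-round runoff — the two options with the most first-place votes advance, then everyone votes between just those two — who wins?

The Elm

Round 1 first-place votes: Saffron 4, The Elm 9, El Patio 8, Pho House 0.
The Elm and El Patio advance.
Runoff: The Elm is preferred to El Patio by 12 voters; El Patio by 9.
The Elm wins the runoff.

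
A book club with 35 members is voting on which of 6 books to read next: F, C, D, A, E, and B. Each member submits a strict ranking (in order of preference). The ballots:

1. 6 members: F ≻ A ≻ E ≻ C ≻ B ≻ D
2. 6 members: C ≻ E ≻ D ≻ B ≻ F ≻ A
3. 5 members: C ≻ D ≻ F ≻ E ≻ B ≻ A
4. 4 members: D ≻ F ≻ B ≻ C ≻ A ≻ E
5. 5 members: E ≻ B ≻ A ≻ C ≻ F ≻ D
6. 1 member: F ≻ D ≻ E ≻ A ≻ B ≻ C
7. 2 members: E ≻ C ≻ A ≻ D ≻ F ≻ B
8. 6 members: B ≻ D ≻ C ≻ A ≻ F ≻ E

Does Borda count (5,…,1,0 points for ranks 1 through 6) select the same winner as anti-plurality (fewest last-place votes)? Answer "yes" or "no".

no

Borda — scores: F 85, C 111, D 90, A 63, E 90, B 86. Winner: C.
Anti-plurality — last-place votes: F 0, C 1, D 11, A 11, E 10, B 2. Winner: F.
The two methods disagree.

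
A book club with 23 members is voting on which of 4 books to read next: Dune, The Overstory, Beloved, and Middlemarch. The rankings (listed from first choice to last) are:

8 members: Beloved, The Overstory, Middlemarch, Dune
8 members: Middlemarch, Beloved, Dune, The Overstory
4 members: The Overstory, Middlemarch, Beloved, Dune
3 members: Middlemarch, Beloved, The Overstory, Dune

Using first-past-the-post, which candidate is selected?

Middlemarch

First-place votes: Dune 0, The Overstory 4, Beloved 8, Middlemarch 11.
Middlemarch has the most first-place votes.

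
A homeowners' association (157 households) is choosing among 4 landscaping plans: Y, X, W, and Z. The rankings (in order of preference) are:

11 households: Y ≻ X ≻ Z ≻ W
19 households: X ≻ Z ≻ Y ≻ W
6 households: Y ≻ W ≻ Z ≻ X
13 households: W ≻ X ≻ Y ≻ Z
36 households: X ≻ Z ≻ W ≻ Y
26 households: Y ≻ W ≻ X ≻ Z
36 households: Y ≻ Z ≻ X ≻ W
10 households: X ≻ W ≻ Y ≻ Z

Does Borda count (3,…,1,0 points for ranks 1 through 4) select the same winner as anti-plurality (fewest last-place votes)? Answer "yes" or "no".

yes

Borda — scores: Y 279, X 305, W 159, Z 199. Winner: X.
Anti-plurality — last-place votes: Y 36, X 6, W 66, Z 49. Winner: X.
The two methods agree.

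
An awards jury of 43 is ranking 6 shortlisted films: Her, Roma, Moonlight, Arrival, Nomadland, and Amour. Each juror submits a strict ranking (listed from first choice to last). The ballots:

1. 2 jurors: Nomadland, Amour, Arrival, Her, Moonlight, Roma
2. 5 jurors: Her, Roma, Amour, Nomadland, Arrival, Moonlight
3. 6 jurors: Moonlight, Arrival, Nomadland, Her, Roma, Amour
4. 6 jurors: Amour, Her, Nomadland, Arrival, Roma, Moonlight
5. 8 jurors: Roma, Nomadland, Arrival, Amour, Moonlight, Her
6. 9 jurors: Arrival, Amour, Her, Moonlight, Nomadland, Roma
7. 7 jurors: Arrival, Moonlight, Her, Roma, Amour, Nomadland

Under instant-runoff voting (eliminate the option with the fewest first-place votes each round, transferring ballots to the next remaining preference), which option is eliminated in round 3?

Moonlight

Round 1: Her 5, Roma 8, Moonlight 6, Arrival 16, Nomadland 2, Amour 6. Eliminate Nomadland.
Round 2: Her 5, Roma 8, Moonlight 6, Arrival 16, Amour 8. Eliminate Her.
Round 3: Roma 13, Moonlight 6, Arrival 16, Amour 8. Eliminate Moonlight.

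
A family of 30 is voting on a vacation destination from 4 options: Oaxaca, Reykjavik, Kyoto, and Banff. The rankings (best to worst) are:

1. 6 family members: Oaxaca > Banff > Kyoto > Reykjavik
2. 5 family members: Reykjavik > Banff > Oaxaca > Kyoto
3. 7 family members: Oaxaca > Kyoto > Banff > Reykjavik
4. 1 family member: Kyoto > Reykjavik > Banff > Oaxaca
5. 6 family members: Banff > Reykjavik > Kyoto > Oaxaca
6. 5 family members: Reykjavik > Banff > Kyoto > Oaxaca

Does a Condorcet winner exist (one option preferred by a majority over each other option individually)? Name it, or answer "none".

Banff vs Oaxaca: 17–13 for Banff.
Banff vs Reykjavik: 19–11 for Banff.
Banff vs Kyoto: 22–8 for Banff.
Banff beats every other option head-to-head.

Banff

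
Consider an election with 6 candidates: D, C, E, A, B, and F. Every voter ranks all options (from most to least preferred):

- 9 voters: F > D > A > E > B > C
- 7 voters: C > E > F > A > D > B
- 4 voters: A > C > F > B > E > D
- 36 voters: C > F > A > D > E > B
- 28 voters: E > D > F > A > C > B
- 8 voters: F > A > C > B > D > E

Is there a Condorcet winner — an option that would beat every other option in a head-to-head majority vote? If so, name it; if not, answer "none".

Checking pairwise contests:
C beats D 55–37.
A beats C 49–43.
D beats E 53–39.
F beats A 88–4.
D beats B 80–12.
C beats F 47–45.
Every option loses at least one head-to-head, so there is no Condorcet winner.

none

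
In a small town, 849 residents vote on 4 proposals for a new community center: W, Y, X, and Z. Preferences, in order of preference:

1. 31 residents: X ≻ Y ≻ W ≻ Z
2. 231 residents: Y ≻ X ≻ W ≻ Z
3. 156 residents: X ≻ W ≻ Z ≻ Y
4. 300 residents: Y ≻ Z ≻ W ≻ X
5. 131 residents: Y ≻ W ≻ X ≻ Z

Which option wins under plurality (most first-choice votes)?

Y

First-place votes: W 0, Y 662, X 187, Z 0.
Y has the most first-place votes.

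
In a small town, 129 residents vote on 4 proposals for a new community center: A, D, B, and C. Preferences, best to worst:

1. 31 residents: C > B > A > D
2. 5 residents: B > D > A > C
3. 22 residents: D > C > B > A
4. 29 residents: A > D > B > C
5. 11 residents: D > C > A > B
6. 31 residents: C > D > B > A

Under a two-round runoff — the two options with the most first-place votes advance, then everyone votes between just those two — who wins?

D

Round 1 first-place votes: A 29, D 33, B 5, C 62.
C and D advance.
Runoff: C is preferred to D by 62 voters; D by 67.
D wins the runoff.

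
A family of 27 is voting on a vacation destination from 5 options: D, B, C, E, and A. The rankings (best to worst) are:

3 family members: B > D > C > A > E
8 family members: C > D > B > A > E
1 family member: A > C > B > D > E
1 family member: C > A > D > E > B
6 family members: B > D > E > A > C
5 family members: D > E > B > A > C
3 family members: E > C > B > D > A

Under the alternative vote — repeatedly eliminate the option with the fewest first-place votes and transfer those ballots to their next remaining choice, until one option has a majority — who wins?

Round 1: D 5, B 9, C 9, E 3, A 1. Eliminate A.
Round 2: D 5, B 9, C 10, E 3. Eliminate E.
Round 3: D 5, B 9, C 13. Eliminate D.
Round 4: B 14, C 13. B has a majority.

B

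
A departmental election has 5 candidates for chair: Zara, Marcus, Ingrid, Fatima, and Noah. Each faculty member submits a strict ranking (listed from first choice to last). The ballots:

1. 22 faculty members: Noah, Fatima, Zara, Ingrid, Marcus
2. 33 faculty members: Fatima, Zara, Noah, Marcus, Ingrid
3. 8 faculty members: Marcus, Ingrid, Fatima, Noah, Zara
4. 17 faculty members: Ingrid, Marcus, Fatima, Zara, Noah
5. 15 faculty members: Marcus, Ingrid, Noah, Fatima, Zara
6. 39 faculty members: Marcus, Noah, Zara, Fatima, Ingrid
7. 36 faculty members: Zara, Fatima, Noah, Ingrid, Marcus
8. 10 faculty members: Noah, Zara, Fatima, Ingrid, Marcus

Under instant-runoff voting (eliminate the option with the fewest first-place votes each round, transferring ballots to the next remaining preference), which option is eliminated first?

Ingrid

Round 1: Zara 36, Marcus 62, Ingrid 17, Fatima 33, Noah 32. Eliminate Ingrid.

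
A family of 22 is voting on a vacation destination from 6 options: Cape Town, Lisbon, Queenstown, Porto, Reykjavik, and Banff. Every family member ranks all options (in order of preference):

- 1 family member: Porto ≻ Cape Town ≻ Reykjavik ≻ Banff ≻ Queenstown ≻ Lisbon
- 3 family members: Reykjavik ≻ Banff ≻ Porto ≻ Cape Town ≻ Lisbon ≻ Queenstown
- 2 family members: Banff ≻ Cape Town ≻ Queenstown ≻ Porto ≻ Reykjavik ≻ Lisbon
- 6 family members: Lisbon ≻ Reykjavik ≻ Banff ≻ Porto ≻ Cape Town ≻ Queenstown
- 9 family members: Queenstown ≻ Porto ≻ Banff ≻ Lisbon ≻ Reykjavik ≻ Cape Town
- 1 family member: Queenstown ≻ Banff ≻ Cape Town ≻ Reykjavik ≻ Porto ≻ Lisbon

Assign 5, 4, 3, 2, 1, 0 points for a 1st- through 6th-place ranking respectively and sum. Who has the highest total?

Cape Town: 1·4 + 3·2 + 2·4 + 6·1 + 9·0 + 1·3 = 27
Lisbon: 1·0 + 3·1 + 2·0 + 6·5 + 9·2 + 1·0 = 51
Queenstown: 1·1 + 3·0 + 2·3 + 6·0 + 9·5 + 1·5 = 57
Porto: 1·5 + 3·3 + 2·2 + 6·2 + 9·4 + 1·1 = 67
Reykjavik: 1·3 + 3·5 + 2·1 + 6·4 + 9·1 + 1·2 = 55
Banff: 1·2 + 3·4 + 2·5 + 6·3 + 9·3 + 1·4 = 73
Banff has the highest Borda score (73).

Banff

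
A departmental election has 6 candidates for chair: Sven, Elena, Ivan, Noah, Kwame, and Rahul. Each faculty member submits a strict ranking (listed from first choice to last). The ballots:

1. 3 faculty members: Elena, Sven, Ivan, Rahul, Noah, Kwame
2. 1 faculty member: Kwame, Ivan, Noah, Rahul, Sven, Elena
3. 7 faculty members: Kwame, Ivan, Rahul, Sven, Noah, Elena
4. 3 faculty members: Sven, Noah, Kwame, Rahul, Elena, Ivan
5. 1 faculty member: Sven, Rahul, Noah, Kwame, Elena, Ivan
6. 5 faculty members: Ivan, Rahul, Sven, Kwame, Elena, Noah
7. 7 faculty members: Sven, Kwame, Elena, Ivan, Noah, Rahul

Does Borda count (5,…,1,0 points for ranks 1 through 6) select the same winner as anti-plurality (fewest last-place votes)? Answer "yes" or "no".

yes

Borda — scores: Sven 97, Elena 45, Ivan 80, Noah 35, Kwame 89, Rahul 59. Winner: Sven.
Anti-plurality — last-place votes: Sven 0, Elena 8, Ivan 4, Noah 5, Kwame 3, Rahul 7. Winner: Sven.
The two methods agree.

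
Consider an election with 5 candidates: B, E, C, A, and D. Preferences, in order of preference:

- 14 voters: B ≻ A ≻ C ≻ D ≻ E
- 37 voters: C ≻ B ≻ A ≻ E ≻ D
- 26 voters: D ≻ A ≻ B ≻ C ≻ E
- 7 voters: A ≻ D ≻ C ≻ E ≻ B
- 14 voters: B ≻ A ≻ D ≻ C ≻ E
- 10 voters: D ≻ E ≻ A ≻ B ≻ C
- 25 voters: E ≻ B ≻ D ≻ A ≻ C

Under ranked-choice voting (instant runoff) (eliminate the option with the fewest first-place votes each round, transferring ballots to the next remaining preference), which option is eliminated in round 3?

Round 1: B 28, E 25, C 37, A 7, D 36. Eliminate A.
Round 2: B 28, E 25, C 37, D 43. Eliminate E.
Round 3: B 53, C 37, D 43. Eliminate C.

C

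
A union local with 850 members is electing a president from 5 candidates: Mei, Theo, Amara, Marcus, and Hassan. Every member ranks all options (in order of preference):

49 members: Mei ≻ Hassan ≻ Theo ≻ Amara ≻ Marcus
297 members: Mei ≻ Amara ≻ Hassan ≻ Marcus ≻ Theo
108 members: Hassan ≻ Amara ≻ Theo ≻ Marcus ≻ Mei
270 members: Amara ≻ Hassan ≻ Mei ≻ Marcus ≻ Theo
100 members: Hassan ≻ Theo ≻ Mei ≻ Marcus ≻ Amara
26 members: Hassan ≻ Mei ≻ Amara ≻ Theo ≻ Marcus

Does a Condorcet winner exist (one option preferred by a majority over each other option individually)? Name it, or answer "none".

none

Checking pairwise contests:
Hassan beats Mei 504–346.
Mei beats Theo 642–208.
Mei beats Amara 472–378.
Mei beats Marcus 742–108.
Amara beats Hassan 567–283.
Every option loses at least one head-to-head, so there is no Condorcet winner.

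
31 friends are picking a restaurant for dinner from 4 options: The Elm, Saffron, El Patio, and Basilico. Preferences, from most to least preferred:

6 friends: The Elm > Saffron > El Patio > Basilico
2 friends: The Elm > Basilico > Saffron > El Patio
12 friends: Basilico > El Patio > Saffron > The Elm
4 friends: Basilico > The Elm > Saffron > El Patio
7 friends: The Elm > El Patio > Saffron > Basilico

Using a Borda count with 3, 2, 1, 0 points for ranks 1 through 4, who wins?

The Elm

The Elm: 6·3 + 2·3 + 12·0 + 4·2 + 7·3 = 53
Saffron: 6·2 + 2·1 + 12·1 + 4·1 + 7·1 = 37
El Patio: 6·1 + 2·0 + 12·2 + 4·0 + 7·2 = 44
Basilico: 6·0 + 2·2 + 12·3 + 4·3 + 7·0 = 52
The Elm has the highest Borda score (53).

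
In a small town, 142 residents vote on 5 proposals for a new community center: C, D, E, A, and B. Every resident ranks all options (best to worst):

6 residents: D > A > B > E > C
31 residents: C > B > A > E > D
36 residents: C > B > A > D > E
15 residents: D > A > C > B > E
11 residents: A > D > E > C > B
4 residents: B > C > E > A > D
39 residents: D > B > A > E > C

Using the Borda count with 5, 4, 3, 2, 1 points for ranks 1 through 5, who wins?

C: 6·1 + 31·5 + 36·5 + 15·3 + 11·2 + 4·4 + 39·1 = 463
D: 6·5 + 31·1 + 36·2 + 15·5 + 11·4 + 4·1 + 39·5 = 451
E: 6·2 + 31·2 + 36·1 + 15·1 + 11·3 + 4·3 + 39·2 = 248
A: 6·4 + 31·3 + 36·3 + 15·4 + 11·5 + 4·2 + 39·3 = 465
B: 6·3 + 31·4 + 36·4 + 15·2 + 11·1 + 4·5 + 39·4 = 503
B has the highest Borda score (503).

B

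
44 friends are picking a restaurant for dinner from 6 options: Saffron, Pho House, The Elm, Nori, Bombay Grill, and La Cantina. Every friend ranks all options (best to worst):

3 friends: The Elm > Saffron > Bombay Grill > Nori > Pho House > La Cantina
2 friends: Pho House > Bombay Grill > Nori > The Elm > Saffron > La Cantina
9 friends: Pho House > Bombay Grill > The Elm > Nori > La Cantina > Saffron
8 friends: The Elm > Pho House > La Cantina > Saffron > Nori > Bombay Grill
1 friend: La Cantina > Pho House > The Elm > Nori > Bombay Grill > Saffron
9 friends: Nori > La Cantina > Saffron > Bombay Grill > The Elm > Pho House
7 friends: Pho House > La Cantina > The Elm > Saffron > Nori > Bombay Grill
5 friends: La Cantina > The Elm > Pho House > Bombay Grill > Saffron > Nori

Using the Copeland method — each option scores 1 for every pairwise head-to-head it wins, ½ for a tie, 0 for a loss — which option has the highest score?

The Elm

Saffron: beats Nori and Bombay Grill; loses to Pho House, The Elm, and La Cantina → score 2.
Pho House: beats Saffron, Nori, Bombay Grill, and La Cantina; loses to The Elm → score 4.
The Elm: beats Saffron, Pho House, Nori, and Bombay Grill; ties La Cantina → score 4.5.
Nori: beats Bombay Grill and La Cantina; loses to Saffron, Pho House, and The Elm → score 2.
Bombay Grill: loses to Saffron, Pho House, The Elm, Nori, and La Cantina → score 0.
La Cantina: beats Saffron and Bombay Grill; ties The Elm; loses to Pho House and Nori → score 2.5.
The Elm has the best pairwise record.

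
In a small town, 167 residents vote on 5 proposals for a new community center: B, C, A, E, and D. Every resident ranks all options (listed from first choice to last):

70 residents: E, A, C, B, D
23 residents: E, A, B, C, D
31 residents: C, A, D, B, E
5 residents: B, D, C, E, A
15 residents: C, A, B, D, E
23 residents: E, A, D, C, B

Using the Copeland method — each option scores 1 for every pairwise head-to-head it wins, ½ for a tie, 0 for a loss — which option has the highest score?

B: beats D; loses to C, A, and E → score 1.
C: beats B and D; loses to A and E → score 2.
A: beats B, C, and D; loses to E → score 3.
E: beats B, C, A, and D → score 4.
D: loses to B, C, A, and E → score 0.
E has the best pairwise record.

E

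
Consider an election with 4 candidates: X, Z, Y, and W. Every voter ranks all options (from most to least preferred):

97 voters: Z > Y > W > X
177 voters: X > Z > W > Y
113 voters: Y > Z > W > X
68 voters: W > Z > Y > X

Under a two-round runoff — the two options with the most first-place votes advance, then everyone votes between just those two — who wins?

Y

Round 1 first-place votes: X 177, Z 97, Y 113, W 68.
X and Y advance.
Runoff: X is preferred to Y by 177 voters; Y by 278.
Y wins the runoff.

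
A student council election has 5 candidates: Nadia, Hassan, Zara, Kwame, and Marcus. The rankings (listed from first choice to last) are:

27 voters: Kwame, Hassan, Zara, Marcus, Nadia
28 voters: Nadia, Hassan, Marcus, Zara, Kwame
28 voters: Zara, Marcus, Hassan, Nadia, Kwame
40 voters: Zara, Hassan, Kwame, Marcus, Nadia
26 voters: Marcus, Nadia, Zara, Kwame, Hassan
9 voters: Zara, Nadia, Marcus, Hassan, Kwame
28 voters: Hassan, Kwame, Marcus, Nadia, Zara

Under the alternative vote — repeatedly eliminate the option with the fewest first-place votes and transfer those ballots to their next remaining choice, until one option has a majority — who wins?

Round 1: Nadia 28, Hassan 28, Zara 77, Kwame 27, Marcus 26. Eliminate Marcus.
Round 2: Nadia 54, Hassan 28, Zara 77, Kwame 27. Eliminate Kwame.
Round 3: Nadia 54, Hassan 55, Zara 77. Eliminate Nadia.
Round 4: Hassan 83, Zara 103. Zara has a majority.

Zara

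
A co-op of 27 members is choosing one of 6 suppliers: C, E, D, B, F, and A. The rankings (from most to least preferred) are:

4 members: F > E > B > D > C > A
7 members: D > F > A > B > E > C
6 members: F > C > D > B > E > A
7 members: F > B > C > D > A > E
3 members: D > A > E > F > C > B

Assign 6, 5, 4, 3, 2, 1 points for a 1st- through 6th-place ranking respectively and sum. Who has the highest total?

C: 4·2 + 7·1 + 6·5 + 7·4 + 3·2 = 79
E: 4·5 + 7·2 + 6·2 + 7·1 + 3·4 = 65
D: 4·3 + 7·6 + 6·4 + 7·3 + 3·6 = 117
B: 4·4 + 7·3 + 6·3 + 7·5 + 3·1 = 93
F: 4·6 + 7·5 + 6·6 + 7·6 + 3·3 = 146
A: 4·1 + 7·4 + 6·1 + 7·2 + 3·5 = 67
F has the highest Borda score (146).

F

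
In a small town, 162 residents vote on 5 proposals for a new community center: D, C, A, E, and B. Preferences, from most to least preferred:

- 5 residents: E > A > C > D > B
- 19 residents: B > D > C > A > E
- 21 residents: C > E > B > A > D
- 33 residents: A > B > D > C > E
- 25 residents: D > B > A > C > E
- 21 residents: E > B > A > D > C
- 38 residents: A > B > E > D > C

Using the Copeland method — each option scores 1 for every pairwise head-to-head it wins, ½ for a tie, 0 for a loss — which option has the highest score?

D: beats C; loses to A, E, and B → score 1.
C: beats E; loses to D, A, and B → score 1.
A: beats D, C, and E; loses to B → score 3.
E: beats D; loses to C, A, and B → score 1.
B: beats D, C, A, and E → score 4.
B has the best pairwise record.

B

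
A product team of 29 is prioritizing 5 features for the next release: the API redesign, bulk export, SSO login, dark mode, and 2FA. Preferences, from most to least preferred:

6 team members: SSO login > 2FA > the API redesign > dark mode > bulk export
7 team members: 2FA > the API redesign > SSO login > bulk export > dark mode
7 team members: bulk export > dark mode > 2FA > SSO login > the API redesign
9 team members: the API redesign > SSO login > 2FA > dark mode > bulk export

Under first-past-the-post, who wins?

First-place votes: the API redesign 9, bulk export 7, SSO login 6, dark mode 0, 2FA 7.
the API redesign has the most first-place votes.

the API redesign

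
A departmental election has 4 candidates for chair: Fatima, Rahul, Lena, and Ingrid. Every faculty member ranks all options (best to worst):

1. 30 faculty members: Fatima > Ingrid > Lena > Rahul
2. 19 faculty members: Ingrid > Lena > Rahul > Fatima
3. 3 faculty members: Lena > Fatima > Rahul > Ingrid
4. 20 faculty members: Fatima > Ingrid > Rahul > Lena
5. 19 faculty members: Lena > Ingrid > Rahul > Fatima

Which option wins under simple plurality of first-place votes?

Fatima

First-place votes: Fatima 50, Rahul 0, Lena 22, Ingrid 19.
Fatima has the most first-place votes.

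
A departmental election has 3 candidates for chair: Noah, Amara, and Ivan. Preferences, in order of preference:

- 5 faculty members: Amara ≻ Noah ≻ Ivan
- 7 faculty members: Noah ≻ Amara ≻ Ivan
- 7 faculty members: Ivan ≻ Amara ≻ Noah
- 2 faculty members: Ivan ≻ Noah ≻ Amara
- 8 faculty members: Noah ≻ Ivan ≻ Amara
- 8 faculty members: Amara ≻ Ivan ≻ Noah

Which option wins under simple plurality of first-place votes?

Noah

First-place votes: Noah 15, Amara 13, Ivan 9.
Noah has the most first-place votes.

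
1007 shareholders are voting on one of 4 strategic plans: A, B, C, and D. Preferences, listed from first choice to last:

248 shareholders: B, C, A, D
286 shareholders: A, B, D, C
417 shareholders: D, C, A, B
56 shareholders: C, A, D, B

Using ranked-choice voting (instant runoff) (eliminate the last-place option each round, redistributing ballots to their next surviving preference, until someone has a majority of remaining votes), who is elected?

Round 1: A 286, B 248, C 56, D 417. Eliminate C.
Round 2: A 342, B 248, D 417. Eliminate B.
Round 3: A 590, D 417. A has a majority.

A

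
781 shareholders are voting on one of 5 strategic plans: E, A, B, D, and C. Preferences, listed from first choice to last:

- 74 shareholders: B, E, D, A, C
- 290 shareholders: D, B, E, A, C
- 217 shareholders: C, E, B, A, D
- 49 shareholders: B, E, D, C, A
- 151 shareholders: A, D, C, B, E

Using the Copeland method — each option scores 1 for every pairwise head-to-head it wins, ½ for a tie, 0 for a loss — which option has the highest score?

D

E: beats A and C; loses to B and D → score 2.
A: beats C; loses to E, B, and D → score 1.
B: beats E, A, and C; loses to D → score 3.
D: beats E, A, B, and C → score 4.
C: loses to E, A, B, and D → score 0.
D has the best pairwise record.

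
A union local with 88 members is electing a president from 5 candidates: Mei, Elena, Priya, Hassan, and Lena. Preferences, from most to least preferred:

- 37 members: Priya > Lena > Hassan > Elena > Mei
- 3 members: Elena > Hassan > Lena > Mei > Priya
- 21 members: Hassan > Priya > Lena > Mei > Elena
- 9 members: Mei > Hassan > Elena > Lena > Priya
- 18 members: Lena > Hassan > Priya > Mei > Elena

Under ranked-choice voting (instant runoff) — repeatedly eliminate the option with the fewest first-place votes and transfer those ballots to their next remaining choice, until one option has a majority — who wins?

Hassan

Round 1: Mei 9, Elena 3, Priya 37, Hassan 21, Lena 18. Eliminate Elena.
Round 2: Mei 9, Priya 37, Hassan 24, Lena 18. Eliminate Mei.
Round 3: Priya 37, Hassan 33, Lena 18. Eliminate Lena.
Round 4: Priya 37, Hassan 51. Hassan has a majority.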